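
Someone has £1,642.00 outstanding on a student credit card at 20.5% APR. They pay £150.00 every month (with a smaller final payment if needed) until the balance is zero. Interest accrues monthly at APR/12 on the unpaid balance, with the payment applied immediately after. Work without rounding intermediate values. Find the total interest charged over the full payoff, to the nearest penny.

Monthly rate r = 20.5%/12 = 1.70833% = 0.0170833.
Payoff takes n = ⌈−ln(1 − rB₀/P)/ln(1+r)⌉ = ⌈12.222⌉ = 13 payments; the last is £33.54.
Total paid = 12·£150.00 + £33.54 = £1,833.54.
Total interest = total paid − principal = £1,833.54 − £1,642.00 = £191.54.

£191.54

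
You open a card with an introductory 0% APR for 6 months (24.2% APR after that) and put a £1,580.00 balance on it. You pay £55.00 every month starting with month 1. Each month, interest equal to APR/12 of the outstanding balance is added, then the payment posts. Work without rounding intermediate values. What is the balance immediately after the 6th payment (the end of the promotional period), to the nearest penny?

£1,250.00

Promo months 1–6 at r₀ = 0%/12 = 0; months 7+ at r₁ = 24.2%/12 = 0.0201667.
After month 6 (no interest yet): B = £1,580.00 − 6·£55.00 = £1,250.00.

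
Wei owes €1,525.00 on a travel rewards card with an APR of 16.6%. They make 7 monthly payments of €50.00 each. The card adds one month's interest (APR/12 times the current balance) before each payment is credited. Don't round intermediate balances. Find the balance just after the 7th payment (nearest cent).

€1,314.08

Monthly rate r = 16.6%/12 = 1.38333% = 0.0138333.
Each month: B ← B·(1+r) − €50.00.
Month 1: interest €21.10; balance after payment €1,496.10.
Month 2: interest €20.70; balance after payment €1,466.79.
Month 3: interest €20.29; balance after payment €1,437.08.
Month 4: interest €19.88; balance after payment €1,406.96.
Month 5: interest €19.46; balance after payment €1,376.43.
Month 6: interest €19.04; balance after payment €1,345.47.
Month 7: interest €18.61; balance after payment €1,314.08.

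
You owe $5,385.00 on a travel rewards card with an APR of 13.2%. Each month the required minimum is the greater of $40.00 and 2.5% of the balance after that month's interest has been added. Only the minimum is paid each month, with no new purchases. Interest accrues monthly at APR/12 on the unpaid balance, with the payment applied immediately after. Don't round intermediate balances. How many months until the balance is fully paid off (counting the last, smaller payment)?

Monthly rate r = 13.2%/12 = 1.1% = 0.011.
While 2.5% of the post-interest balance exceeds $40.00, each month B ← (B·(1+r))·(1 − 0.025), i.e. B shrinks by the factor (1+r)·0.975 = 0.98572.
This holds for months 1–86. Entering month 87 the balance is $1,563.80; 2.5% of the post-interest balance is now below $40.00, so the flat $40.00 minimum applies from here.
From month 87 a fixed $40.00 at rate r clears $1,563.80 in 52 more payments. Total: 86 + 52 = 138 months.

138 months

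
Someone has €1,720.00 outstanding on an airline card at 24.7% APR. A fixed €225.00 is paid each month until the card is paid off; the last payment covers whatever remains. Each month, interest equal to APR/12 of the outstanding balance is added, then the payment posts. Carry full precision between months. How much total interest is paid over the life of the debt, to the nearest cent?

€171.18

Monthly rate r = 24.7%/12 = 2.05833% = 0.0205833.
Payoff takes n = ⌈−ln(1 − rB₀/P)/ln(1+r)⌉ = ⌈8.403⌉ = 9 payments; the last is €91.18.
Total paid = 8·€225.00 + €91.18 = €1,891.18.
Total interest = total paid − principal = €1,891.18 − €1,720.00 = €171.18.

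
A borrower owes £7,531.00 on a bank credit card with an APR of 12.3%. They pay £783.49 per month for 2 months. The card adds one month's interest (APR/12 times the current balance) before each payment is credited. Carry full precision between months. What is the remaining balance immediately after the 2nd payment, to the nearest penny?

Monthly rate r = 12.3%/12 = 1.025% = 0.01025.
Each month: B ← B·(1+r) − £783.49.
Month 1: interest £77.19; balance after payment £6,824.70.
Month 2: interest £69.95; balance after payment £6,111.17.

£6,111.17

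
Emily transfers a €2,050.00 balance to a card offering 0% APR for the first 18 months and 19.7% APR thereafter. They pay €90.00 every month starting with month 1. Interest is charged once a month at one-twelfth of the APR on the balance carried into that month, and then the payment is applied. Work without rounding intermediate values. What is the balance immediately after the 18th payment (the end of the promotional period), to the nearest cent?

€430.00

Promo months 1–18 at r₀ = 0%/12 = 0; months 19+ at r₁ = 19.7%/12 = 0.0164167.
After month 18 (no interest yet): B = €2,050.00 − 18·€90.00 = €430.00.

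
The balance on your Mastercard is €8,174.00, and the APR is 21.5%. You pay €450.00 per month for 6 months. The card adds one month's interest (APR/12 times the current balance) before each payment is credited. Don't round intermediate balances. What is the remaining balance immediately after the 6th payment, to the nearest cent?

Monthly rate r = 21.5%/12 = 1.79167% = 0.0179167.
Each month: B ← B·(1+r) − €450.00.
Month 1: interest €146.45; balance after payment €7,870.45.
Month 2: interest €141.01; balance after payment €7,561.46.
Month 3: interest €135.48; balance after payment €7,246.94.
Month 4: interest €129.84; balance after payment €6,926.78.
Month 5: interest €124.10; balance after payment €6,600.89.
Month 6: interest €118.27; balance after payment €6,269.15.

€6,269.15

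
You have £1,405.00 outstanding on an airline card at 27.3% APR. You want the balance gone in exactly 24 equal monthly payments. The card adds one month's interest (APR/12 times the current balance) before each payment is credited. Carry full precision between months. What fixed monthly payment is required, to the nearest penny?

£76.62

Monthly rate r = 27.3%/12 = 2.275% = 0.02275.
Level-payment amortization: P = B₀·r / (1 − (1+r)^(−n)) = 1405.00·0.02275 / (1 − 1.02275^(−24)).
Denominator 1 − (1+r)^(−24) = 0.417182902.
P = 31.9637 / 0.417182902 ≈ 76.62.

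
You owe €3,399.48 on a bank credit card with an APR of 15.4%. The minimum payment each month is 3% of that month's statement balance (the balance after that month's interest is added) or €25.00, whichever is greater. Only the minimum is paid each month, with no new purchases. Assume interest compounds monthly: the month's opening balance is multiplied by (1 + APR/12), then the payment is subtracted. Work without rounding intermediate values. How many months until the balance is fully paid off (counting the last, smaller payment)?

124 months

Monthly rate r = 15.4%/12 = 1.28333% = 0.0128333.
While 3% of the post-interest balance exceeds €25.00, each month B ← (B·(1+r))·(1 − 0.03), i.e. B shrinks by the factor (1+r)·0.97 = 0.98245.
This holds for months 1–81. Entering month 82 the balance is €810.03; 3% of the post-interest balance is now below €25.00, so the flat €25.00 minimum applies from here.
From month 82 a fixed €25.00 at rate r clears €810.03 in 43 more payments. Total: 81 + 43 = 124 months.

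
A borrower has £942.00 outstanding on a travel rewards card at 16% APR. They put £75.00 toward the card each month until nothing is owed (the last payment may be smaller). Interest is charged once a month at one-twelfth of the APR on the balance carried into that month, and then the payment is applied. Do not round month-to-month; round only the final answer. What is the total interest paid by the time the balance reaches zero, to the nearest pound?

£96

Monthly rate r = 16%/12 = 1.33333% = 0.0133333.
Payoff takes n = ⌈−ln(1 − rB₀/P)/ln(1+r)⌉ = ⌈13.838⌉ = 14 payments; the last is £62.89.
Total paid = 13·£75.00 + £62.89 = £1,037.89.
Total interest = total paid − principal = £1,037.89 − £942.00 = £95.89.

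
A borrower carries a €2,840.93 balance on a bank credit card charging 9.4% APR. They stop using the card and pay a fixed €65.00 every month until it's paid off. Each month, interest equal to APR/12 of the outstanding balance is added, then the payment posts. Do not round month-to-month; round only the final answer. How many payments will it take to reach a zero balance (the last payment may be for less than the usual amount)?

Monthly rate r = 9.4%/12 = 0.783333% = 0.00783333.
Recurrence: B ← B·(1+r) − €65.00.
Month 1: interest €22.25; balance after payment €2,798.18.
Month 2: interest €21.92; balance after payment €2,755.10.
Closed form: n = −ln(1 − rB₀/P)/ln(1+r) = −ln(0.65763)/ln(1.00783) ≈ 53.713, so the balance reaches zero during payment 54.

54 months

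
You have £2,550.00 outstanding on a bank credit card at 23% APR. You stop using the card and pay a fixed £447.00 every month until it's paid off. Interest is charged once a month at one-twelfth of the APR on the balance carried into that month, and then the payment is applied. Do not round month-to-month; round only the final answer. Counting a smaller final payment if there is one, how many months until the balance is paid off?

Monthly rate r = 23%/12 = 1.91667% = 0.0191667.
Recurrence: B ← B·(1+r) − £447.00.
Month 1: interest £48.87; balance after payment £2,151.88.
Month 2: interest £41.24; balance after payment £1,746.12.
Closed form: n = −ln(1 − rB₀/P)/ln(1+r) = −ln(0.89066)/ln(1.01917) ≈ 6.099, so the balance reaches zero during payment 7.

7 months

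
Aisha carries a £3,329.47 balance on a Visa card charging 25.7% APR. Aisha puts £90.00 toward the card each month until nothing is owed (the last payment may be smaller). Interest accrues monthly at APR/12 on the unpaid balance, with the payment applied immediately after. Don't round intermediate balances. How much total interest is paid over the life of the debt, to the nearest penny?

Monthly rate r = 25.7%/12 = 2.14167% = 0.0214167.
Payoff takes n = ⌈−ln(1 − rB₀/P)/ln(1+r)⌉ = ⌈74.166⌉ = 75 payments; the last is £15.06.
Total paid = 74·£90.00 + £15.06 = £6,675.06.
Total interest = total paid − principal = £6,675.06 − £3,329.47 = £3,345.59.

£3,345.59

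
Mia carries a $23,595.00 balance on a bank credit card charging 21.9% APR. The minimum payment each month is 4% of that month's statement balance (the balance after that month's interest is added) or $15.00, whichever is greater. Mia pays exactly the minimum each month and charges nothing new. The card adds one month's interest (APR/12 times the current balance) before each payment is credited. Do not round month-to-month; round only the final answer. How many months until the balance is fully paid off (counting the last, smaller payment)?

216 months

Monthly rate r = 21.9%/12 = 1.825% = 0.01825.
While 4% of the post-interest balance exceeds $15.00, each month B ← (B·(1+r))·(1 − 0.04), i.e. B shrinks by the factor (1+r)·0.96 = 0.97752.
This holds for months 1–183. Entering month 184 the balance is $367.97; 4% of the post-interest balance is now below $15.00, so the flat $15.00 minimum applies from here.
From month 184 a fixed $15.00 at rate r clears $367.97 in 33 more payments. Total: 183 + 33 = 216 months.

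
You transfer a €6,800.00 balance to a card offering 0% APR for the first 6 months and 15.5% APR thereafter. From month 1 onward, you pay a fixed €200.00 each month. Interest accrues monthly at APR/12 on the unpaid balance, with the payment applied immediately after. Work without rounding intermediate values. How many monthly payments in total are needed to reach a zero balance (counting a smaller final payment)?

41 months

Promo months 1–6 at r₀ = 0%/12 = 0; months 7+ at r₁ = 15.5%/12 = 0.0129167.
After month 6 (no interest yet): B = €6,800.00 − 6·€200.00 = €5,600.00.
Then at r₁ with €200.00/mo: n₂ = −ln(1 − r₁·B/P)/ln(1+r₁) ≈ 34.98 → 35 more payments.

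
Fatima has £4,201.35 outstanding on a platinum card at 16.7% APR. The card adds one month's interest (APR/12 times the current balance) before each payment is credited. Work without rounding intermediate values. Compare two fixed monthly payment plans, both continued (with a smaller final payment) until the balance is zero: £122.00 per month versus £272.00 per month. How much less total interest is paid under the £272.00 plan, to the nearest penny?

Monthly rate r = 16.7%/12 = 1.39167% = 0.0139167.
At £122.00/mo: n = ⌈−ln(1 − rB₀/P)/ln(1+r)⌉ = 48 payments (last £25.88); total interest = total paid − £4,201.35 = £1,558.53.
At £272.00/mo: 18 payments (last £139.55); total interest £562.20.
Interest saved = £1,558.53 − £562.20 = £996.33.

£996.33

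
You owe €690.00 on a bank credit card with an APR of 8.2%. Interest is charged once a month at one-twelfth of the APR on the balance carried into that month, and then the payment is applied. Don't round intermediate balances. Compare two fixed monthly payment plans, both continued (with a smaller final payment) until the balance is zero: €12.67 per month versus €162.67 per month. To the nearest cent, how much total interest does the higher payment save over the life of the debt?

€163.23

Monthly rate r = 8.2%/12 = 0.683333% = 0.00683333.
At €12.67/mo: n = ⌈−ln(1 − rB₀/P)/ln(1+r)⌉ = 69 payments (last €4.38); total interest = total paid − €690.00 = €175.94.
At €162.67/mo: 5 payments (last €52.03); total interest €12.71.
Interest saved = €175.94 − €12.71 = €163.23.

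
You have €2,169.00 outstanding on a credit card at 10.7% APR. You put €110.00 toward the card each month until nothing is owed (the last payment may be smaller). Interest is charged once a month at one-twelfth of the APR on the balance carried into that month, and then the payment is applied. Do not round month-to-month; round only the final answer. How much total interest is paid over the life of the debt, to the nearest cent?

€227.16

Monthly rate r = 10.7%/12 = 0.891667% = 0.00891667.
Payoff takes n = ⌈−ln(1 − rB₀/P)/ln(1+r)⌉ = ⌈21.783⌉ = 22 payments; the last is €86.16.
Total paid = 21·€110.00 + €86.16 = €2,396.16.
Total interest = total paid − principal = €2,396.16 − €2,169.00 = €227.16.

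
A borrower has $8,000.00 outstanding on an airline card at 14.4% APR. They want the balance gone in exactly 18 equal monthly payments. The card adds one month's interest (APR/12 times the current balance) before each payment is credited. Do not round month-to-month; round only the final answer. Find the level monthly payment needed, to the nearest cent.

$496.82

Monthly rate r = 14.4%/12 = 1.2% = 0.012.
Level-payment amortization: P = B₀·r / (1 − (1+r)^(−n)) = 8000.00·0.012 / (1 − 1.012^(−18)).
Denominator 1 − (1+r)^(−18) = 0.193228078.
P = 96 / 0.193228078 ≈ 496.82.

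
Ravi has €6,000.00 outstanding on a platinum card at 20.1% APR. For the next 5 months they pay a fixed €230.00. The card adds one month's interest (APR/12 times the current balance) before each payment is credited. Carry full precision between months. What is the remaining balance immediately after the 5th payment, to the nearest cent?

Monthly rate r = 20.1%/12 = 1.675% = 0.01675.
Each month: B ← B·(1+r) − €230.00.
Month 1: interest €100.50; balance after payment €5,870.50.
Month 2: interest €98.33; balance after payment €5,738.83.
Month 3: interest €96.13; balance after payment €5,604.96.
Month 4: interest €93.88; balance after payment €5,468.84.
Month 5: interest €91.60; balance after payment €5,330.44.

€5,330.44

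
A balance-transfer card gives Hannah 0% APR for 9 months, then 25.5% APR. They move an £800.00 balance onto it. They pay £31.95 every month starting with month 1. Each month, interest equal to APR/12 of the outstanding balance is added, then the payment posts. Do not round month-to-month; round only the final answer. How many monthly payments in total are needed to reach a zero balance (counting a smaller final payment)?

29 months

Promo months 1–9 at r₀ = 0%/12 = 0; months 10+ at r₁ = 25.5%/12 = 0.02125.
After month 9 (no interest yet): B = £800.00 − 9·£31.95 = £512.45.
Then at r₁ with £31.95/mo: n₂ = −ln(1 − r₁·B/P)/ln(1+r₁) ≈ 19.82 → 20 more payments.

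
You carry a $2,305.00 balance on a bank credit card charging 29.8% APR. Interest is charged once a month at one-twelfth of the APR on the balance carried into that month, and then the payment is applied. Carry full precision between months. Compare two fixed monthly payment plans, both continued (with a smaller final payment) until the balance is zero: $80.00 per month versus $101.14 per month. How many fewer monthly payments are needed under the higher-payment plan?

17 fewer payments

Monthly rate r = 29.8%/12 = 2.48333% = 0.0248333.
At $80.00/mo: n = ⌈−ln(1 − rB₀/P)/ln(1+r)⌉ = 52 payments (last $19.84); total interest = total paid − $2,305.00 = $1,794.84.
At $101.14/mo: 35 payments (last $2.46); total interest $1,136.22.
Payments saved = 52 − 35 = 17.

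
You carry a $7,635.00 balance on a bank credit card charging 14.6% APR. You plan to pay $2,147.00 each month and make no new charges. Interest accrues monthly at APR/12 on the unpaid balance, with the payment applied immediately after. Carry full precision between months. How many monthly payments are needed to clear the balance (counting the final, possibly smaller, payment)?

Monthly rate r = 14.6%/12 = 1.21667% = 0.0121667.
Recurrence: B ← B·(1+r) − $2,147.00.
Month 1: interest $92.89; balance after payment $5,580.89.
Month 2: interest $67.90; balance after payment $3,501.79.
Month 3: interest $42.61; balance after payment $1,397.40.
Month 4: interest $17.00; balance after payment $0.00.

4 payments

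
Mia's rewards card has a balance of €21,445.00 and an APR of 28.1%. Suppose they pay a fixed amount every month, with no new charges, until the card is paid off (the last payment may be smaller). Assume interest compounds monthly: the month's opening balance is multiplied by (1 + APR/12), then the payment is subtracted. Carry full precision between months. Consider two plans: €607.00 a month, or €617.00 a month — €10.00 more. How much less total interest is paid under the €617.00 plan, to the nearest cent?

€1,233.57

Monthly rate r = 28.1%/12 = 2.34167% = 0.0234167.
At €607.00/mo: n = ⌈−ln(1 − rB₀/P)/ln(1+r)⌉ = 76 payments (last €530.25); total interest = total paid − €21,445.00 = €24,610.25.
At €617.00/mo: 73 payments (last €397.68); total interest €23,376.68.
Interest saved = €24,610.25 − €23,376.68 = €1,233.57.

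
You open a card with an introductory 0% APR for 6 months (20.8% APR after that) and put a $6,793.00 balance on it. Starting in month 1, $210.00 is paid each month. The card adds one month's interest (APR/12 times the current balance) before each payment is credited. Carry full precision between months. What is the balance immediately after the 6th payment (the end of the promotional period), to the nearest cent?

$5,533.00

Promo months 1–6 at r₀ = 0%/12 = 0; months 7+ at r₁ = 20.8%/12 = 0.0173333.
After month 6 (no interest yet): B = $6,793.00 − 6·$210.00 = $5,533.00.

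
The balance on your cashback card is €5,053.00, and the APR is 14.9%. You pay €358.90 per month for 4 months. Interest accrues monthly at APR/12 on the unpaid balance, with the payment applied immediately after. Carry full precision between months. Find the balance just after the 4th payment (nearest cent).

Monthly rate r = 14.9%/12 = 1.24167% = 0.0124167.
Each month: B ← B·(1+r) − €358.90.
Month 1: interest €62.74; balance after payment €4,756.84.
Month 2: interest €59.06; balance after payment €4,457.01.
Month 3: interest €55.34; balance after payment €4,153.45.
Month 4: interest €51.57; balance after payment €3,846.12.

€3,846.12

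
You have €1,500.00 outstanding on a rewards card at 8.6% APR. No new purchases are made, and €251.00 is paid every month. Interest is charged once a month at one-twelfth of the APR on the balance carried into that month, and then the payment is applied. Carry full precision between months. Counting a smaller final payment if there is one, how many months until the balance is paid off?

7 months

Monthly rate r = 8.6%/12 = 0.716667% = 0.00716667.
Recurrence: B ← B·(1+r) − €251.00.
Month 1: interest €10.75; balance after payment €1,259.75.
Month 2: interest €9.03; balance after payment €1,017.78.
Closed form: n = −ln(1 − rB₀/P)/ln(1+r) = −ln(0.95717)/ln(1.00717) ≈ 6.130, so the balance reaches zero during payment 7.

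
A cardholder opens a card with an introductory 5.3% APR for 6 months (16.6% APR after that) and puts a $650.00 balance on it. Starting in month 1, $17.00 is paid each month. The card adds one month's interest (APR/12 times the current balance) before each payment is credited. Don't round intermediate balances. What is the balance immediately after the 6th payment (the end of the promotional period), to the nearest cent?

Promo months 1–6 at r₀ = 5.3%/12 = 0.00441667; months 7+ at r₁ = 16.6%/12 = 0.0138333.
After month 6: iterate B ← B·(1+r₀) − $17.00 for 6 months → $564.28.

$564.28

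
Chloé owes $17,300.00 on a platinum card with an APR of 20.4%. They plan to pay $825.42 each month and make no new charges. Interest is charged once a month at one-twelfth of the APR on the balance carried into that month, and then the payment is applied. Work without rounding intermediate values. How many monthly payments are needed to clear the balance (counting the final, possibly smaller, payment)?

Monthly rate r = 20.4%/12 = 1.7% = 0.017.
Recurrence: B ← B·(1+r) − $825.42.
Month 1: interest $294.10; balance after payment $16,768.68.
Month 2: interest $285.07; balance after payment $16,228.33.
Closed form: n = −ln(1 − rB₀/P)/ln(1+r) = −ln(0.6437)/ln(1.017) ≈ 26.133, so the balance reaches zero during payment 27.

27 payments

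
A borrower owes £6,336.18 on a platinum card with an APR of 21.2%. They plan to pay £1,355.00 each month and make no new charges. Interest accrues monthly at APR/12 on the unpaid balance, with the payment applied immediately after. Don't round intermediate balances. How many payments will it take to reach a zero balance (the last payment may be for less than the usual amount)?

Monthly rate r = 21.2%/12 = 1.76667% = 0.0176667.
Recurrence: B ← B·(1+r) − £1,355.00.
Month 1: interest £111.94; balance after payment £5,093.12.
Month 2: interest £89.98; balance after payment £3,828.10.
Month 3: interest £67.63; balance after payment £2,540.73.
Month 4: interest £44.89; balance after payment £1,230.61.
Month 5: interest £21.74; balance after payment £0.00.

5 months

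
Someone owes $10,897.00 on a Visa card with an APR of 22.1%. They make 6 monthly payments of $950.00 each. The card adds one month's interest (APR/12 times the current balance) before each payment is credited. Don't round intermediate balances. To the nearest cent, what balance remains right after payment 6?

$6,188.97

Monthly rate r = 22.1%/12 = 1.84167% = 0.0184167.
Each month: B ← B·(1+r) − $950.00.
Month 1: interest $200.69; balance after payment $10,147.69.
Month 2: interest $186.89; balance after payment $9,384.57.
Month 3: interest $172.83; balance after payment $8,607.41.
Month 4: interest $158.52; balance after payment $7,815.93.
Month 5: interest $143.94; balance after payment $7,009.87.
Month 6: interest $129.10; balance after payment $6,188.97.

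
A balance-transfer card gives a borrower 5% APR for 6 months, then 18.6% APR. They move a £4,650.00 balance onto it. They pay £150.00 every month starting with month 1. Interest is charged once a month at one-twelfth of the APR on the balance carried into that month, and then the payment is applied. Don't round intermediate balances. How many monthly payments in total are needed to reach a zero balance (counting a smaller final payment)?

40 months

Promo months 1–6 at r₀ = 5%/12 = 0.00416667; months 7+ at r₁ = 18.6%/12 = 0.0155.
After month 6: iterate B ← B·(1+r₀) − £150.00 for 6 months → £3,858.04.
Then at r₁ with £150.00/mo: n₂ = −ln(1 − r₁·B/P)/ln(1+r₁) ≈ 33.07 → 34 more payments.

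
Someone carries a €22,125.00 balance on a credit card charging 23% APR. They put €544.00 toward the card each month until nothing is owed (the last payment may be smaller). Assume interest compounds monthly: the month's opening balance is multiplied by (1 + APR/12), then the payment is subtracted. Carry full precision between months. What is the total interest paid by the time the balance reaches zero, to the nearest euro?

Monthly rate r = 23%/12 = 1.91667% = 0.0191667.
Payoff takes n = ⌈−ln(1 − rB₀/P)/ln(1+r)⌉ = ⌈79.639⌉ = 80 payments; the last is €349.04.
Total paid = 79·€544.00 + €349.04 = €43,325.04.
Total interest = total paid − principal = €43,325.04 − €22,125.00 = €21,200.04.

€21,200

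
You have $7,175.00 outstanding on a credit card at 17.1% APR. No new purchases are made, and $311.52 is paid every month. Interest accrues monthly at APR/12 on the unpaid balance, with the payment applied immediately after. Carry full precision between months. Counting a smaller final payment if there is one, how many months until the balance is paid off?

29 payments

Monthly rate r = 17.1%/12 = 1.425% = 0.01425.
Recurrence: B ← B·(1+r) − $311.52.
Month 1: interest $102.24; balance after payment $6,965.72.
Month 2: interest $99.26; balance after payment $6,753.47.
Closed form: n = −ln(1 − rB₀/P)/ln(1+r) = −ln(0.67179)/ln(1.01425) ≈ 28.115, so the balance reaches zero during payment 29.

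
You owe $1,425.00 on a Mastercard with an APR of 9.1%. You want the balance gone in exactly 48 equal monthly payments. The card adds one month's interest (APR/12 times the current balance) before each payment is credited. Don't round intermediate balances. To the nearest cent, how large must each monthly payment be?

Monthly rate r = 9.1%/12 = 0.758333% = 0.00758333.
Level-payment amortization: P = B₀·r / (1 − (1+r)^(−n)) = 1425.00·0.00758333 / (1 − 1.00758^(−48)).
Denominator 1 − (1+r)^(−48) = 0.304153905.
P = 10.8063 / 0.304153905 ≈ 35.53.

$35.53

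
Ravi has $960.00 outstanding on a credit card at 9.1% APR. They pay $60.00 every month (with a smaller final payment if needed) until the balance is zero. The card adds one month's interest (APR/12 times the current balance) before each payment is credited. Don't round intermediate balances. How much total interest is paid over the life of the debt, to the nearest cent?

Monthly rate r = 9.1%/12 = 0.758333% = 0.00758333.
Payoff takes n = ⌈−ln(1 − rB₀/P)/ln(1+r)⌉ = ⌈17.122⌉ = 18 payments; the last is $7.33.
Total paid = 17·$60.00 + $7.33 = $1,027.33.
Total interest = total paid − principal = $1,027.33 − $960.00 = $67.33.

$67.33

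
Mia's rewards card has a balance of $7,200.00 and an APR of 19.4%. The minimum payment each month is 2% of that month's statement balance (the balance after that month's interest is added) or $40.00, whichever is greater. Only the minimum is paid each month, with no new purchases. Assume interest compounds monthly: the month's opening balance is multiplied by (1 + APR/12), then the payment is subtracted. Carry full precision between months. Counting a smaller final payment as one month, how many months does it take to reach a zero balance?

411 months

Monthly rate r = 19.4%/12 = 1.61667% = 0.0161667.
While 2% of the post-interest balance exceeds $40.00, each month B ← (B·(1+r))·(1 − 0.02), i.e. B shrinks by the factor (1+r)·0.98 = 0.99584.
This holds for months 1–312. Entering month 313 the balance is $1,963.05; 2% of the post-interest balance is now below $40.00, so the flat $40.00 minimum applies from here.
From month 313 a fixed $40.00 at rate r clears $1,963.05 in 99 more payments. Total: 312 + 99 = 411 months.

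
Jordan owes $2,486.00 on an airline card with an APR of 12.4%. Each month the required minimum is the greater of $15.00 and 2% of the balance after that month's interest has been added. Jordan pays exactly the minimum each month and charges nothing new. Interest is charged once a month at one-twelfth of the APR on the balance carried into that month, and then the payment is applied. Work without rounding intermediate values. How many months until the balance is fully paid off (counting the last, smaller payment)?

192 months

Monthly rate r = 12.4%/12 = 1.03333% = 0.0103333.
While 2% of the post-interest balance exceeds $15.00, each month B ← (B·(1+r))·(1 − 0.02), i.e. B shrinks by the factor (1+r)·0.98 = 0.99013.
This holds for months 1–122. Entering month 123 the balance is $740.92; 2% of the post-interest balance is now below $15.00, so the flat $15.00 minimum applies from here.
From month 123 a fixed $15.00 at rate r clears $740.92 in 70 more payments. Total: 122 + 70 = 192 months.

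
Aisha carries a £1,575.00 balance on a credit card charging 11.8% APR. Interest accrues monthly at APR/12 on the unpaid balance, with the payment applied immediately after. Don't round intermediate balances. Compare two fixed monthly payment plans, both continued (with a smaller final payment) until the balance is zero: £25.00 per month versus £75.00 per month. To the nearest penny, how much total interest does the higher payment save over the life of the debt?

£695.79

Monthly rate r = 11.8%/12 = 0.983333% = 0.00983333.
At £25.00/mo: n = ⌈−ln(1 − rB₀/P)/ln(1+r)⌉ = 99 payments (last £18.70); total interest = total paid − £1,575.00 = £893.70.
At £75.00/mo: 24 payments (last £47.91); total interest £197.91.
Interest saved = £893.70 − £197.91 = £695.79.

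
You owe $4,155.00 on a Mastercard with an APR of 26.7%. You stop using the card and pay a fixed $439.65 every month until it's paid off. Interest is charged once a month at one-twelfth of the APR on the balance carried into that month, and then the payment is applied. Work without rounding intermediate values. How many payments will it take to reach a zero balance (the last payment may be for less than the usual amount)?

11 payments

Monthly rate r = 26.7%/12 = 2.225% = 0.02225.
Recurrence: B ← B·(1+r) − $439.65.
Month 1: interest $92.45; balance after payment $3,807.80.
Month 2: interest $84.72; balance after payment $3,452.87.
Closed form: n = −ln(1 − rB₀/P)/ln(1+r) = −ln(0.78972)/ln(1.02225) ≈ 10.728, so the balance reaches zero during payment 11.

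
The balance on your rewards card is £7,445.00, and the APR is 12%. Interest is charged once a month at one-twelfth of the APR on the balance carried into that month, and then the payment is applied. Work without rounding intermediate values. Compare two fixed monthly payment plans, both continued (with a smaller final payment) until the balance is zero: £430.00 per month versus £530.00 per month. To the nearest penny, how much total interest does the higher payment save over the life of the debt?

£152.96

Monthly rate r = 12%/12 = 1% = 0.01.
At £430.00/mo: n = ⌈−ln(1 − rB₀/P)/ln(1+r)⌉ = 20 payments (last £46.14); total interest = total paid − £7,445.00 = £771.14.
At £530.00/mo: 16 payments (last £113.18); total interest £618.18.
Interest saved = £771.14 − £618.18 = £152.96.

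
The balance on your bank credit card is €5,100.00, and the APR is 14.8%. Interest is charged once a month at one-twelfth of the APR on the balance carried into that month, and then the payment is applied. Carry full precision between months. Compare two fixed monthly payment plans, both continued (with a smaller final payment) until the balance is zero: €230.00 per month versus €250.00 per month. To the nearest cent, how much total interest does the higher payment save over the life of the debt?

Monthly rate r = 14.8%/12 = 1.23333% = 0.0123333.
At €230.00/mo: n = ⌈−ln(1 − rB₀/P)/ln(1+r)⌉ = 27 payments (last €14.75); total interest = total paid − €5,100.00 = €894.75.
At €250.00/mo: 24 payments (last €161.19); total interest €811.19.
Interest saved = €894.75 − €811.19 = €83.56.

€83.56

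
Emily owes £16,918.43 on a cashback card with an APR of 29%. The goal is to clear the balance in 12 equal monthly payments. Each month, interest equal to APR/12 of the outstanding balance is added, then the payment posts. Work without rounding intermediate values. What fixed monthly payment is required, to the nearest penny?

Monthly rate r = 29%/12 = 2.41667% = 0.0241667.
Level-payment amortization: P = B₀·r / (1 − (1+r)^(−n)) = 16918.43·0.0241667 / (1 − 1.02417^(−12)).
Denominator 1 − (1+r)^(−12) = 0.24915143.
P = 408.862 / 0.24915143 ≈ 1641.02.

£1,641.02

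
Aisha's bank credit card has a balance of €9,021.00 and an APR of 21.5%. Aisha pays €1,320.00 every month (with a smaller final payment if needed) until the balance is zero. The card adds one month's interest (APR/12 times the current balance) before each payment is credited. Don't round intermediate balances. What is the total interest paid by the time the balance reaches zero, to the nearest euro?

€691

Monthly rate r = 21.5%/12 = 1.79167% = 0.0179167.
Payoff takes n = ⌈−ln(1 − rB₀/P)/ln(1+r)⌉ = ⌈7.355⌉ = 8 payments; the last is €471.60.
Total paid = 7·€1,320.00 + €471.60 = €9,711.60.
Total interest = total paid − principal = €9,711.60 − €9,021.00 = €690.60.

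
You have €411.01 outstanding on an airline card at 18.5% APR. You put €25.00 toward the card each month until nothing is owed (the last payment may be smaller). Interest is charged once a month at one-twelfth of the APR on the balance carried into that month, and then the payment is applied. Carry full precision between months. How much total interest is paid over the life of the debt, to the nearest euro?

€67

Monthly rate r = 18.5%/12 = 1.54167% = 0.0154167.
Payoff takes n = ⌈−ln(1 − rB₀/P)/ln(1+r)⌉ = ⌈19.106⌉ = 20 payments; the last is €2.66.
Total paid = 19·€25.00 + €2.66 = €477.66.
Total interest = total paid − principal = €477.66 − €411.01 = €66.65.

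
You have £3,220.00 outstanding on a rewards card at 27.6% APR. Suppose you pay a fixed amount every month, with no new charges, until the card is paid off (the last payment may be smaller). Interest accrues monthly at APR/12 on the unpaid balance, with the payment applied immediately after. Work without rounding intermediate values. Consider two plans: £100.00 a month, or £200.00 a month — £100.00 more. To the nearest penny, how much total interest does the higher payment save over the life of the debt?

Monthly rate r = 27.6%/12 = 2.3% = 0.023.
At £100.00/mo: n = ⌈−ln(1 − rB₀/P)/ln(1+r)⌉ = 60 payments (last £34.36); total interest = total paid − £3,220.00 = £2,714.36.
At £200.00/mo: 21 payments (last £68.43); total interest £848.43.
Interest saved = £2,714.36 − £848.43 = £1,865.93.

£1,865.93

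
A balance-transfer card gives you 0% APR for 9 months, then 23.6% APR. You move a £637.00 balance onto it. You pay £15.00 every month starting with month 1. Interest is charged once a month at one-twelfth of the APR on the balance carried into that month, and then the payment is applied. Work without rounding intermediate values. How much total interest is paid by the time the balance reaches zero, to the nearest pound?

£325

Promo months 1–9 at r₀ = 0%/12 = 0; months 10+ at r₁ = 23.6%/12 = 0.0196667.
After month 9 (no interest yet): B = £637.00 − 9·£15.00 = £502.00.
Then at r₁ with £15.00/mo: n₂ = −ln(1 − r₁·B/P)/ln(1+r₁) ≈ 55.12 → 56 more payments.
Total paid = 64·£15.00 + £1.78 = £961.78; interest = £961.78 − £637.00 = £324.78.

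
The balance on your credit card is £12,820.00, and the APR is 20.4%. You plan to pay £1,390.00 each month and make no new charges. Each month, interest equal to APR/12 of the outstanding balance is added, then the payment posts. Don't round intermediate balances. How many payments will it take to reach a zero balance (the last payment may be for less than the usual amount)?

Monthly rate r = 20.4%/12 = 1.7% = 0.017.
Recurrence: B ← B·(1+r) − £1,390.00.
Month 1: interest £217.94; balance after payment £11,647.94.
Month 2: interest £198.01; balance after payment £10,455.95.
Closed form: n = −ln(1 − rB₀/P)/ln(1+r) = −ln(0.84321)/ln(1.017) ≈ 10.117, so the balance reaches zero during payment 11.

11 months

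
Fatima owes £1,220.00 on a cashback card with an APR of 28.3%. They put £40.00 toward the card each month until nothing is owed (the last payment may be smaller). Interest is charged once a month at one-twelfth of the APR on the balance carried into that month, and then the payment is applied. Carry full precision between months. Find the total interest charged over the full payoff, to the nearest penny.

£960.23

Monthly rate r = 28.3%/12 = 2.35833% = 0.0235833.
Payoff takes n = ⌈−ln(1 − rB₀/P)/ln(1+r)⌉ = ⌈54.503⌉ = 55 payments; the last is £20.23.
Total paid = 54·£40.00 + £20.23 = £2,180.23.
Total interest = total paid − principal = £2,180.23 − £1,220.00 = £960.23.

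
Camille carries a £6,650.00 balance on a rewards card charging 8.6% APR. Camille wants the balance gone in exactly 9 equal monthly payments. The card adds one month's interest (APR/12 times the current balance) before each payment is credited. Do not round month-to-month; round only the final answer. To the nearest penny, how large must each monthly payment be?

£765.62

Monthly rate r = 8.6%/12 = 0.716667% = 0.00716667.
Level-payment amortization: P = B₀·r / (1 − (1+r)^(−n)) = 6650.00·0.00716667 / (1 − 1.00717^(−9)).
Denominator 1 − (1+r)^(−9) = 0.0622482027.
P = 47.6583 / 0.0622482027 ≈ 765.62.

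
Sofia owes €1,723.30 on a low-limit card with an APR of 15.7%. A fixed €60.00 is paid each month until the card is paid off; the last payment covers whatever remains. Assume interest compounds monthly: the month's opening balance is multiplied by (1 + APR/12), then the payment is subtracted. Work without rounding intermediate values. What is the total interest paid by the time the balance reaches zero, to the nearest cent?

€452.00

Monthly rate r = 15.7%/12 = 1.30833% = 0.0130833.
Payoff takes n = ⌈−ln(1 − rB₀/P)/ln(1+r)⌉ = ⌈36.254⌉ = 37 payments; the last is €15.30.
Total paid = 36·€60.00 + €15.30 = €2,175.30.
Total interest = total paid − principal = €2,175.30 − €1,723.30 = €452.00.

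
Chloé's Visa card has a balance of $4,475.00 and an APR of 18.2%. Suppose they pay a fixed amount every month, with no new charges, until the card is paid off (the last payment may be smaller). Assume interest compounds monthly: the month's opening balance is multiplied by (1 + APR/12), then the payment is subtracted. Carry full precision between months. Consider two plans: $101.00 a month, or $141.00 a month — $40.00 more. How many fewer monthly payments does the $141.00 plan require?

Monthly rate r = 18.2%/12 = 1.51667% = 0.0151667.
At $101.00/mo: n = ⌈−ln(1 − rB₀/P)/ln(1+r)⌉ = 75 payments (last $5.40); total interest = total paid − $4,475.00 = $3,004.40.
At $141.00/mo: 44 payments (last $87.01); total interest $1,675.01.
Payments saved = 75 − 44 = 31.

31 fewer payments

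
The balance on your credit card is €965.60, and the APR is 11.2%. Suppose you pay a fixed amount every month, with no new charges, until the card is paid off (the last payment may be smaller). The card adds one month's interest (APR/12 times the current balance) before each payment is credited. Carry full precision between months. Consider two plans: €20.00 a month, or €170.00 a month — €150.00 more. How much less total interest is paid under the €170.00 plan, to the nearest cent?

€292.62

Monthly rate r = 11.2%/12 = 0.933333% = 0.00933333.
At €20.00/mo: n = ⌈−ln(1 − rB₀/P)/ln(1+r)⌉ = 65 payments (last €9.47); total interest = total paid − €965.60 = €323.87.
At €170.00/mo: 6 payments (last €146.85); total interest €31.25.
Interest saved = €323.87 − €31.25 = €292.62.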